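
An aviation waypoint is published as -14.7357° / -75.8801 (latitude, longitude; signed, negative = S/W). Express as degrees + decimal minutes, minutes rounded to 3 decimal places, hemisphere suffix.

14° 44.142′ S, 75° 52.806′ W

Latitude is negative → S; |value| = 14.735700
Lat: minutes = (14.735700 − 14) × 60 = 44.14200
Longitude is negative → W; |value| = 75.880100
λ: minutes = (75.880100 − 75) × 60 = 52.80600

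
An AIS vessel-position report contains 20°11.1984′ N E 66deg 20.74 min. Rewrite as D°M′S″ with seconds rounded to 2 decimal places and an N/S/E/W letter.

20°11′11.90″ N, 66°20′44.40″ E

φ: fractional minutes 0.19840 × 60 = 11.9040″
Lon: fractional minutes 0.74000 × 60 = 44.4000″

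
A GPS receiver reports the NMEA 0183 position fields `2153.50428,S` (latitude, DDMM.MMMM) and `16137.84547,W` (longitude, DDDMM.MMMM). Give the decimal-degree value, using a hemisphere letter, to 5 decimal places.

21.89174° S, 161.63076° W

φ: split at 2 digits → 21° and 53.50428′; 21 + 53.50428/60 = 21.891738
Lon: split at 3 digits → 161° and 37.84547′; 161 + 37.84547/60 = 161.630758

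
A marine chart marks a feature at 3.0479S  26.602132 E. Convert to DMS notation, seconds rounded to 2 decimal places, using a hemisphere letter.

Lat: whole degrees 3; 2.87400′ → 2′ and 52.4400″
λ: 0.602132° → 36.12792′; 0.12792 × 60 = 7.6752″

3°02′52.44″ S, 26°36′7.68″ E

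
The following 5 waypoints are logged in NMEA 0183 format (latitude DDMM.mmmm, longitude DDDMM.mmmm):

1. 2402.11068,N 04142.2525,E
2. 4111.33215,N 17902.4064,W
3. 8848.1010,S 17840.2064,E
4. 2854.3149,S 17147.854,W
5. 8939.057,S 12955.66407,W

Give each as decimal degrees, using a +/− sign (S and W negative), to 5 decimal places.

Point 1:
  φ: split at 2 digits → 24° and 2.11068′; 24 + 2.11068/60 = 24.035178
  N → positive
  λ: split at 3 digits → 041° and 42.2525′; 41 + 42.2525/60 = 41.704208
  E ⇒ keep positive
Point 2:
  Latitude: degrees = first 2 digits = 41, minutes = 11.33215; 41 + 11.33215/60 = 41.188869
  N ⇒ keep positive
  λ: split at 3 digits → 179° and 2.4064′; 179 + 2.4064/60 = 179.040107
  W → negative
Point 3:
  φ: split at 2 digits → 88° and 48.101′; 88 + 48.101/60 = 88.801683
  S ⇒ negate
  Lon: degrees = first 3 digits = 178, minutes = 40.2064; 178 + 40.2064/60 = 178.670107
  E → positive
Point 4:
  Latitude: degrees = first 2 digits = 28, minutes = 54.3149; 28 + 54.3149/60 = 28.905248
  hemisphere S, so the sign is −
  Longitude: degrees = first 3 digits = 171, minutes = 47.854; 171 + 47.854/60 = 171.797567
  W ⇒ negate
Point 5:
  Latitude: degrees = first 2 digits = 89, minutes = 39.057; 89 + 39.057/60 = 89.650950
  S → negative
  Longitude: split at 3 digits → 129° and 55.66407′; 129 + 55.66407/60 = 129.927735
  hemisphere W, so the sign is −

1. 24.03518, 41.70421
2. 41.18887, -179.04011
3. -88.80168, 178.67011
4. -28.90525, -171.79757
5. -89.65095, -129.92773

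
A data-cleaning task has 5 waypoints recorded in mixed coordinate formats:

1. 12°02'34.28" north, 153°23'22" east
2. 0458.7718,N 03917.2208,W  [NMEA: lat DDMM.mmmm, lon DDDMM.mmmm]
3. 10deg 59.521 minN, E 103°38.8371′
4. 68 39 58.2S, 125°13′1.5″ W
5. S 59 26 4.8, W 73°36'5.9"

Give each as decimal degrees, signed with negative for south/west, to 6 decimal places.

1. 12.042856, 153.389444
2. 4.979530, -39.287013
3. 10.992017, 103.647285
4. -68.666167, -125.217083
5. -59.434667, -73.601639

Point 1:
  φ: 12° + 2/60 + 34.28/3600 = 12 + 0.033333 + 0.009522 = 12.0428556
  N → positive
  Longitude: 23′ + 22″ = 23.36667′; 153 + 23.36667/60 = 153.3894444
  E → positive
Point 2:
  Latitude: split at 2 digits → 04° and 58.7718′; 4 + 58.7718/60 = 4.9795300
  N ⇒ keep positive
  Longitude: split at 3 digits → 039° and 17.2208′; 39 + 17.2208/60 = 39.2870133
  W ⇒ negate
Point 3:
  Lat: 59.521′ = 0.992017°; total 10.9920167
  N → positive
  Lon: 103 + 38.8371/60 = 103.6472850
  E → positive
Point 4:
  Latitude: 68 + 39/60 + 58.2/3600 = 68.6661667
  S ⇒ negate
  Longitude: 13′ + 1.5″ = 13.02500′; 125 + 13.02500/60 = 125.2170833
  W ⇒ negate
Point 5:
  Latitude: 59° + 26/60 + 4.8/3600 = 59 + 0.433333 + 0.001333 = 59.4346667
  S → negative
  Longitude: 36′ + 5.9″ = 36.09833′; 73 + 36.09833/60 = 73.6016389
  W → negative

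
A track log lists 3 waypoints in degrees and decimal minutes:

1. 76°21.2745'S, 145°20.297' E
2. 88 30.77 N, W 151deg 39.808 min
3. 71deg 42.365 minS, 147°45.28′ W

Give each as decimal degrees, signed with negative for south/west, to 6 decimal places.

Point 1:
  Lat: 21.2745′ = 0.354575°; total 76.3545750
  S ⇒ negate
  Longitude: 145 + 20.297/60 = 145.3382833
  E → positive
Point 2:
  Lat: 30.77′ = 0.512833°; total 88.5128333
  N ⇒ keep positive
  Longitude: 151 + 39.808/60 = 151.6634667
  hemisphere W, so the sign is −
Point 3:
  Latitude: 42.365′ = 0.706083°; total 71.7060833
  S → negative
  Lon: 147 + 45.28/60 = 147.7546667
  W ⇒ negate

1. -76.354575, 145.338283
2. 88.512833, -151.663467
3. -71.706083, -147.754667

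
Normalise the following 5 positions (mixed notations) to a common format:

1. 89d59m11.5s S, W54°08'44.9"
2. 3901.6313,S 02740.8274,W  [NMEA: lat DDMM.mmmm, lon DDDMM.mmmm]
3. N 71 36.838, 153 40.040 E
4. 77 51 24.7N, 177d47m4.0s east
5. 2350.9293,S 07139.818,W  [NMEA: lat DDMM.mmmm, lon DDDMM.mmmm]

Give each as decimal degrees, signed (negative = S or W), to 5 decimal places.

1. -89.98653, -54.14581
2. -39.02719, -27.68046
3. 71.61397, 153.66733
4. 77.85686, 177.78444
5. -23.84882, -71.66363

Point 1:
  Latitude: 59′ + 11.5″ = 59.19167′; 89 + 59.19167/60 = 89.986528
  S → negative
  Lon: 54° + 8/60 + 44.9/3600 = 54 + 0.133333 + 0.012472 = 54.145806
  hemisphere W, so the sign is −
Point 2:
  φ: degrees = first 2 digits = 39, minutes = 1.6313; 39 + 1.6313/60 = 39.027188
  S → negative
  Longitude: degrees = first 3 digits = 27, minutes = 40.8274; 27 + 40.8274/60 = 27.680457
  W ⇒ negate
Point 3:
  Lat: 71 + 36.838/60 = 71.613967
  N → positive
  Longitude: 40.04′ = 0.667333°; total 153.667333
  E → positive
Point 4:
  Lat: 77° + 51/60 + 24.7/3600 = 77 + 0.850000 + 0.006861 = 77.856861
  N → positive
  λ: 177 + 47/60 + 4/3600 = 177.784444
  E ⇒ keep positive
Point 5:
  Latitude: split at 2 digits → 23° and 50.9293′; 23 + 50.9293/60 = 23.848822
  S ⇒ negate
  λ: split at 3 digits → 071° and 39.818′; 71 + 39.818/60 = 71.663633
  hemisphere W, so the sign is −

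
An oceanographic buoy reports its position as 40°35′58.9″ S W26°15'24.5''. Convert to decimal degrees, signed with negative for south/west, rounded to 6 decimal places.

Lat: 40° + 35/60 + 58.9/3600 = 40 + 0.583333 + 0.016361 = 40.5996944
S → negative
Longitude: 15′ + 24.5″ = 15.40833′; 26 + 15.40833/60 = 26.2568056
hemisphere W, so the sign is −

-40.599694, -26.256806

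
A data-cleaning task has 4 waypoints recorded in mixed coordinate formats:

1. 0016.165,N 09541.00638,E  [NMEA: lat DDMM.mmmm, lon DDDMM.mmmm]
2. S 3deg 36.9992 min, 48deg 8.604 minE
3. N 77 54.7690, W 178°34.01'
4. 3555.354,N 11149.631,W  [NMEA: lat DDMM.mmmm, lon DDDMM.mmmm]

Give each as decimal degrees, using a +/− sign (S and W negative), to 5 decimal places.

Point 1:
  Latitude: degrees = first 2 digits = 0, minutes = 16.165; 0 + 16.165/60 = 0.269417
  N ⇒ keep positive
  Lon: split at 3 digits → 095° and 41.00638′; 95 + 41.00638/60 = 95.683440
  E ⇒ keep positive
Point 2:
  φ: 3 + 36.9992/60 = 3.616653
  hemisphere S, so the sign is −
  Longitude: 8.604′ = 0.143400°; total 48.143400
  E → positive
Point 3:
  φ: 54.769′ = 0.912817°; total 77.912817
  N → positive
  Lon: 178 + 34.01/60 = 178.566833
  hemisphere W, so the sign is −
Point 4:
  Latitude: degrees = first 2 digits = 35, minutes = 55.354; 35 + 55.354/60 = 35.922567
  N → positive
  Longitude: degrees = first 3 digits = 111, minutes = 49.631; 111 + 49.631/60 = 111.827183
  W → negative

1. 0.26942, 95.68344
2. -3.61665, 48.14340
3. 77.91282, -178.56683
4. 35.92257, -111.82718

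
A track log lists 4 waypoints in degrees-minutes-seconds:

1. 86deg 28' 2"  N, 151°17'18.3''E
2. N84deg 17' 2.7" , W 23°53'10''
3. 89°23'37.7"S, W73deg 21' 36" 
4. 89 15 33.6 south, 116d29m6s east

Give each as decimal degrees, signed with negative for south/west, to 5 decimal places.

Point 1:
  Latitude: 28′ + 2″ = 28.03333′; 86 + 28.03333/60 = 86.467222
  N ⇒ keep positive
  Longitude: 151 + 17/60 + 18.3/3600 = 151.288417
  E ⇒ keep positive
Point 2:
  φ: 84 + 17/60 + 2.7/3600 = 84.284083
  N → positive
  λ: 23° + 53/60 + 10/3600 = 23 + 0.883333 + 0.002778 = 23.886111
  W → negative
Point 3:
  Lat: 23′ + 37.7″ = 23.62833′; 89 + 23.62833/60 = 89.393806
  S ⇒ negate
  Longitude: 73° + 21/60 + 36/3600 = 73 + 0.350000 + 0.010000 = 73.360000
  W → negative
Point 4:
  Latitude: 15′ + 33.6″ = 15.56000′; 89 + 15.56000/60 = 89.259333
  S → negative
  Lon: 116 + 29/60 + 6/3600 = 116.485000
  E ⇒ keep positive

1. 86.46722, 151.28842
2. 84.28408, -23.88611
3. -89.39381, -73.36000
4. -89.25933, 116.48500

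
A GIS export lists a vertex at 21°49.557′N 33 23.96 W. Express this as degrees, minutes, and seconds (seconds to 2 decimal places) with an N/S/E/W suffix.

φ: 49.55700′ → 49′ and 0.55700 × 60 = 33.4200″
Longitude: 23.96000′ → 23′ and 0.96000 × 60 = 57.6000″

21°49′33.42″ N, 33°23′57.60″ W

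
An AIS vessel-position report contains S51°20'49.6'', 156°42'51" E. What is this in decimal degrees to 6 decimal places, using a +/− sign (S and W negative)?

-51.347111, 156.714167

Lat: 51° + 20/60 + 49.6/3600 = 51 + 0.333333 + 0.013778 = 51.3471111
S ⇒ negate
λ: 42′ + 51″ = 42.85000′; 156 + 42.85000/60 = 156.7141667
E ⇒ keep positive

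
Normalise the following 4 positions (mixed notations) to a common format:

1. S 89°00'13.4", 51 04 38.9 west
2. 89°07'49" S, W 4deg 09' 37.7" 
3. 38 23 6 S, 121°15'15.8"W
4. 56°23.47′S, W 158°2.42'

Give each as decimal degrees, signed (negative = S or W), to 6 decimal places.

Point 1:
  Lat: 89 + 0/60 + 13.4/3600 = 89.0037222
  S ⇒ negate
  Lon: 4′ + 38.9″ = 4.64833′; 51 + 4.64833/60 = 51.0774722
  hemisphere W, so the sign is −
Point 2:
  φ: 89 + 7/60 + 49/3600 = 89.1302778
  S ⇒ negate
  Longitude: 4 + 9/60 + 37.7/3600 = 4.1604722
  W → negative
Point 3:
  Lat: 38° + 23/60 + 6/3600 = 38 + 0.383333 + 0.001667 = 38.3850000
  S ⇒ negate
  λ: 121° + 15/60 + 15.8/3600 = 121 + 0.250000 + 0.004389 = 121.2543889
  W → negative
Point 4:
  φ: 56 + 23.47/60 = 56.3911667
  S → negative
  Lon: 158 + 2.42/60 = 158.0403333
  W → negative

1. -89.003722, -51.077472
2. -89.130278, -4.160472
3. -38.385000, -121.254389
4. -56.391167, -158.040333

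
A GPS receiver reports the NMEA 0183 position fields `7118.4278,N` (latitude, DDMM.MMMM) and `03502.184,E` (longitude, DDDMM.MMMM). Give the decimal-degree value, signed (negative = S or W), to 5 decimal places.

71.30713, 35.03640

φ: split at 2 digits → 71° and 18.4278′; 71 + 18.4278/60 = 71.307130
N ⇒ keep positive
λ: split at 3 digits → 035° and 2.184′; 35 + 2.184/60 = 35.036400
E ⇒ keep positive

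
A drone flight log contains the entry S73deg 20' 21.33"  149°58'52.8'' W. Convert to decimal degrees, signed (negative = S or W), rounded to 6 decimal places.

Latitude: 73° + 20/60 + 21.33/3600 = 73 + 0.333333 + 0.005925 = 73.3392583
S ⇒ negate
Longitude: 149 + 58/60 + 52.8/3600 = 149.9813333
W → negative

-73.339258, -149.981333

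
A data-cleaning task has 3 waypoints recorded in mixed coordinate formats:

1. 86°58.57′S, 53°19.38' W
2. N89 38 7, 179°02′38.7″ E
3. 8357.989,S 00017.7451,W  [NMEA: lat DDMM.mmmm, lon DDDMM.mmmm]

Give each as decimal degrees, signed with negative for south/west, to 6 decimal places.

1. -86.976167, -53.323000
2. 89.635278, 179.044083
3. -83.966483, -0.295752

Point 1:
  Latitude: 58.57′ = 0.976167°; total 86.9761667
  hemisphere S, so the sign is −
  Longitude: 19.38′ = 0.323000°; total 53.3230000
  W → negative
Point 2:
  Latitude: 89 + 38/60 + 7/3600 = 89.6352778
  N ⇒ keep positive
  λ: 179 + 2/60 + 38.7/3600 = 179.0440833
  E → positive
Point 3:
  φ: split at 2 digits → 83° and 57.989′; 83 + 57.989/60 = 83.9664833
  S ⇒ negate
  Longitude: split at 3 digits → 000° and 17.7451′; 0 + 17.7451/60 = 0.2957517
  W → negative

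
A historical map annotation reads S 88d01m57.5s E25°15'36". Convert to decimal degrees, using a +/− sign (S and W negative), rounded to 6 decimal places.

-88.032639, 25.260000

Lat: 88 + 1/60 + 57.5/3600 = 88.0326389
S → negative
Longitude: 25 + 15/60 + 36/3600 = 25.2600000
E ⇒ keep positive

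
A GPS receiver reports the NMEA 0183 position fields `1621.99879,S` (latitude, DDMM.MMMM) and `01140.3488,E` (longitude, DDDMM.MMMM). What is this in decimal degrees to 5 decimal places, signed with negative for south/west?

Latitude: degrees = first 2 digits = 16, minutes = 21.99879; 16 + 21.99879/60 = 16.366647
hemisphere S, so the sign is −
λ: degrees = first 3 digits = 11, minutes = 40.3488; 11 + 40.3488/60 = 11.672480
E → positive

-16.36665, 11.67248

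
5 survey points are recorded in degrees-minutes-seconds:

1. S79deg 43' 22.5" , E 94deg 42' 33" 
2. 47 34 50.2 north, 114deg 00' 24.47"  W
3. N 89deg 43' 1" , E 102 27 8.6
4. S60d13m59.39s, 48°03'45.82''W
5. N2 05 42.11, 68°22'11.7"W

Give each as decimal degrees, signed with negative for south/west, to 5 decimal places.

Point 1:
  φ: 79 + 43/60 + 22.5/3600 = 79.722917
  S ⇒ negate
  Longitude: 94° + 42/60 + 33/3600 = 94 + 0.700000 + 0.009167 = 94.709167
  E → positive
Point 2:
  φ: 47 + 34/60 + 50.2/3600 = 47.580611
  N ⇒ keep positive
  λ: 114° + 0/60 + 24.47/3600 = 114 + 0.000000 + 0.006797 = 114.006797
  W → negative
Point 3:
  Latitude: 89 + 43/60 + 1/3600 = 89.716944
  N ⇒ keep positive
  λ: 27′ + 8.6″ = 27.14333′; 102 + 27.14333/60 = 102.452389
  E → positive
Point 4:
  Lat: 60 + 13/60 + 59.39/3600 = 60.233164
  S ⇒ negate
  Lon: 48° + 3/60 + 45.82/3600 = 48 + 0.050000 + 0.012728 = 48.062728
  W → negative
Point 5:
  Latitude: 2 + 5/60 + 42.11/3600 = 2.095031
  N → positive
  Lon: 68 + 22/60 + 11.7/3600 = 68.369917
  hemisphere W, so the sign is −

1. -79.72292, 94.70917
2. 47.58061, -114.00680
3. 89.71694, 102.45239
4. -60.23316, -48.06273
5. 2.09503, -68.36992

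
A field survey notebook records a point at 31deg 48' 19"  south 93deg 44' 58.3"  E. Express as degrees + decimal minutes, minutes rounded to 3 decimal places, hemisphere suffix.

Latitude: 48 + 19/60 = 48.31667′
λ: 44 + 58.3/60 = 44.97167′

31° 48.317′ S, 93° 44.972′ E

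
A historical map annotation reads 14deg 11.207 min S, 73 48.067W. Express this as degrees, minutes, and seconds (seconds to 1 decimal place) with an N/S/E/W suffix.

14°11′12.4″ S, 73°48′4.0″ W

φ: fractional minutes 0.20700 × 60 = 12.420″
Longitude: fractional minutes 0.06700 × 60 = 4.020″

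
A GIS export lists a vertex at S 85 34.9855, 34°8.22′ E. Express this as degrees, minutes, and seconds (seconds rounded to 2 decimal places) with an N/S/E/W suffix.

85°34′59.13″ S, 34°08′13.20″ E

Lat: fractional minutes 0.98550 × 60 = 59.1300″
λ: 8.22000′ → 8′ and 0.22000 × 60 = 13.2000″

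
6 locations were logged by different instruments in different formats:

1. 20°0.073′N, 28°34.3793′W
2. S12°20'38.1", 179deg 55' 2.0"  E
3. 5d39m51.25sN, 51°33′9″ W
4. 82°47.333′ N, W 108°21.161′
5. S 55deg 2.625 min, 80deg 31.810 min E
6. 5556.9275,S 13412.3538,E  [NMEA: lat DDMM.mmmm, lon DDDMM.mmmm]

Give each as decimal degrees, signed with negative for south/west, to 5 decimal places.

1. 20.00122, -28.57299
2. -12.34392, 179.91722
3. 5.66424, -51.55250
4. 82.78888, -108.35268
5. -55.04375, 80.53017
6. -55.94879, 134.20590

Point 1:
  Latitude: 0.073′ = 0.001217°; total 20.001217
  N ⇒ keep positive
  λ: 34.3793′ = 0.572988°; total 28.572988
  hemisphere W, so the sign is −
Point 2:
  Latitude: 20′ + 38.1″ = 20.63500′; 12 + 20.63500/60 = 12.343917
  S ⇒ negate
  Lon: 179 + 55/60 + 2/3600 = 179.917222
  E → positive
Point 3:
  φ: 5 + 39/60 + 51.25/3600 = 5.664236
  N → positive
  λ: 51 + 33/60 + 9/3600 = 51.552500
  W ⇒ negate
Point 4:
  Latitude: 82 + 47.333/60 = 82.788883
  N ⇒ keep positive
  λ: 21.161′ = 0.352683°; total 108.352683
  W ⇒ negate
Point 5:
  Lat: 2.625′ = 0.043750°; total 55.043750
  S ⇒ negate
  Lon: 80 + 31.81/60 = 80.530167
  E → positive
Point 6:
  Latitude: split at 2 digits → 55° and 56.9275′; 55 + 56.9275/60 = 55.948792
  S → negative
  λ: degrees = first 3 digits = 134, minutes = 12.3538; 134 + 12.3538/60 = 134.205897
  E ⇒ keep positive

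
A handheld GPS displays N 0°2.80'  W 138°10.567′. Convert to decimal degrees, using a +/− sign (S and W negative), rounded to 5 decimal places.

Lat: 2.8′ = 0.046667°; total 0.046667
N → positive
Longitude: 138 + 10.567/60 = 138.176117
W → negative

0.04667, -138.17612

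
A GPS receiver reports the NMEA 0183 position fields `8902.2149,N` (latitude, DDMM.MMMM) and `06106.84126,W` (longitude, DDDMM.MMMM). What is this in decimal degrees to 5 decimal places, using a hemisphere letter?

89.03692° N, 61.11402° W

φ: split at 2 digits → 89° and 2.2149′; 89 + 2.2149/60 = 89.036915
λ: split at 3 digits → 061° and 6.84126′; 61 + 6.84126/60 = 61.114021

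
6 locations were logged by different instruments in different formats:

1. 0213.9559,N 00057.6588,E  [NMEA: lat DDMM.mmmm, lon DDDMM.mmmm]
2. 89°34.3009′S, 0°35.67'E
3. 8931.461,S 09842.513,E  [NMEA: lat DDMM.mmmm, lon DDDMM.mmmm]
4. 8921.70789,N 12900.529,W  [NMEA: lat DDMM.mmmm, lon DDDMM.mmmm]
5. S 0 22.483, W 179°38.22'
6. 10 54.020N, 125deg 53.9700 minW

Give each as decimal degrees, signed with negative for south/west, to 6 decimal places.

Point 1:
  Lat: degrees = first 2 digits = 2, minutes = 13.9559; 2 + 13.9559/60 = 2.2325983
  N → positive
  Longitude: split at 3 digits → 000° and 57.6588′; 0 + 57.6588/60 = 0.9609800
  E → positive
Point 2:
  φ: 89 + 34.3009/60 = 89.5716817
  S → negative
  Lon: 0 + 35.67/60 = 0.5945000
  E ⇒ keep positive
Point 3:
  Lat: split at 2 digits → 89° and 31.461′; 89 + 31.461/60 = 89.5243500
  hemisphere S, so the sign is −
  Longitude: degrees = first 3 digits = 98, minutes = 42.513; 98 + 42.513/60 = 98.7085500
  E → positive
Point 4:
  Latitude: degrees = first 2 digits = 89, minutes = 21.70789; 89 + 21.70789/60 = 89.3617982
  N ⇒ keep positive
  Lon: split at 3 digits → 129° and 0.529′; 129 + 0.529/60 = 129.0088167
  W → negative
Point 5:
  Latitude: 22.483′ = 0.374717°; total 0.3747167
  hemisphere S, so the sign is −
  Longitude: 38.22′ = 0.637000°; total 179.6370000
  hemisphere W, so the sign is −
Point 6:
  φ: 54.02′ = 0.900333°; total 10.9003333
  N ⇒ keep positive
  Longitude: 53.97′ = 0.899500°; total 125.8995000
  W → negative

1. 2.232598, 0.960980
2. -89.571682, 0.594500
3. -89.524350, 98.708550
4. 89.361798, -129.008817
5. -0.374717, -179.637000
6. 10.900333, -125.899500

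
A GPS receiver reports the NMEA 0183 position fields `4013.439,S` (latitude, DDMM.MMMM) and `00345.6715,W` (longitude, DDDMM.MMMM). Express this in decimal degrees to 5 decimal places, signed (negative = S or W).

Lat: split at 2 digits → 40° and 13.439′; 40 + 13.439/60 = 40.223983
S ⇒ negate
λ: split at 3 digits → 003° and 45.6715′; 3 + 45.6715/60 = 3.761192
W → negative

-40.22398, -3.76119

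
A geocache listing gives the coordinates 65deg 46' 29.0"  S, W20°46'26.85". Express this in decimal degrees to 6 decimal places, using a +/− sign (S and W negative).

-65.774722, -20.774125

Lat: 65° + 46/60 + 29/3600 = 65 + 0.766667 + 0.008056 = 65.7747222
hemisphere S, so the sign is −
Lon: 20 + 46/60 + 26.85/3600 = 20.7741250
hemisphere W, so the sign is −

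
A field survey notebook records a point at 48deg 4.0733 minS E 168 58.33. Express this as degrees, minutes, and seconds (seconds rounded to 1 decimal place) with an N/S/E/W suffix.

φ: fractional minutes 0.07330 × 60 = 4.398″
Lon: fractional minutes 0.33000 × 60 = 19.800″

48°04′4.4″ S, 168°58′19.8″ E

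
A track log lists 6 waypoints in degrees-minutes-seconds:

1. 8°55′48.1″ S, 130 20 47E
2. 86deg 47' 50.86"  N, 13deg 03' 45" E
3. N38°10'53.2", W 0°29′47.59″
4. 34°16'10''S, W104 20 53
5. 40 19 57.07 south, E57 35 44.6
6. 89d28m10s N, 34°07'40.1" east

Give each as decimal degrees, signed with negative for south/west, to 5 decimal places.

Point 1:
  Latitude: 55′ + 48.1″ = 55.80167′; 8 + 55.80167/60 = 8.930028
  S → negative
  λ: 130° + 20/60 + 47/3600 = 130 + 0.333333 + 0.013056 = 130.346389
  E → positive
Point 2:
  φ: 86 + 47/60 + 50.86/3600 = 86.797461
  N ⇒ keep positive
  λ: 3′ + 45″ = 3.75000′; 13 + 3.75000/60 = 13.062500
  E → positive
Point 3:
  Lat: 38° + 10/60 + 53.2/3600 = 38 + 0.166667 + 0.014778 = 38.181444
  N → positive
  Lon: 29′ + 47.59″ = 29.79317′; 0 + 29.79317/60 = 0.496553
  W → negative
Point 4:
  Latitude: 16′ + 10″ = 16.16667′; 34 + 16.16667/60 = 34.269444
  S → negative
  Longitude: 20′ + 53″ = 20.88333′; 104 + 20.88333/60 = 104.348056
  W → negative
Point 5:
  Latitude: 40° + 19/60 + 57.07/3600 = 40 + 0.316667 + 0.015853 = 40.332519
  S ⇒ negate
  Lon: 35′ + 44.6″ = 35.74333′; 57 + 35.74333/60 = 57.595722
  E ⇒ keep positive
Point 6:
  Lat: 89 + 28/60 + 10/3600 = 89.469444
  N → positive
  Longitude: 34 + 7/60 + 40.1/3600 = 34.127806
  E → positive

1. -8.93003, 130.34639
2. 86.79746, 13.06250
3. 38.18144, -0.49655
4. -34.26944, -104.34806
5. -40.33252, 57.59572
6. 89.46944, 34.12781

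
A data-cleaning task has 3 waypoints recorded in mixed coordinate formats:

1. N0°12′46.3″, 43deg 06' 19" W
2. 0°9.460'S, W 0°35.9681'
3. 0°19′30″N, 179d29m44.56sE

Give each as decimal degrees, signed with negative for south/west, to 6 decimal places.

1. 0.212861, -43.105278
2. -0.157667, -0.599468
3. 0.325000, 179.495711

Point 1:
  Lat: 0° + 12/60 + 46.3/3600 = 0 + 0.200000 + 0.012861 = 0.2128611
  N ⇒ keep positive
  Lon: 6′ + 19″ = 6.31667′; 43 + 6.31667/60 = 43.1052778
  hemisphere W, so the sign is −
Point 2:
  Lat: 0 + 9.46/60 = 0.1576667
  S → negative
  λ: 35.9681′ = 0.599468°; total 0.5994683
  W → negative
Point 3:
  Lat: 0° + 19/60 + 30/3600 = 0 + 0.316667 + 0.008333 = 0.3250000
  N → positive
  Lon: 29′ + 44.56″ = 29.74267′; 179 + 29.74267/60 = 179.4957111
  E ⇒ keep positive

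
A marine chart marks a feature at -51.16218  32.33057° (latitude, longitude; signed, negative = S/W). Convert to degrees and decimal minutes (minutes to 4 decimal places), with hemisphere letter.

51° 9.7308′ S, 32° 19.8342′ E

Latitude is negative → S; |value| = 51.162180
Lat: minutes = (51.162180 − 51) × 60 = 9.730800
Lon: fractional part 0.330570 → 19.834200 minutes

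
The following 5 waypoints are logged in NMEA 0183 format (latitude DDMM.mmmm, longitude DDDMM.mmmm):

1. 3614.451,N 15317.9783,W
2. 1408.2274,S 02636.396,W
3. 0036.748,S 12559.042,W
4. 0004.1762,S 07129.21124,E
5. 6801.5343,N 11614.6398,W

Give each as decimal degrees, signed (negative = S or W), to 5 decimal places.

Point 1:
  φ: split at 2 digits → 36° and 14.451′; 36 + 14.451/60 = 36.240850
  N → positive
  λ: degrees = first 3 digits = 153, minutes = 17.9783; 153 + 17.9783/60 = 153.299638
  W → negative
Point 2:
  Latitude: split at 2 digits → 14° and 8.2274′; 14 + 8.2274/60 = 14.137123
  hemisphere S, so the sign is −
  Longitude: degrees = first 3 digits = 26, minutes = 36.396; 26 + 36.396/60 = 26.606600
  W ⇒ negate
Point 3:
  φ: split at 2 digits → 00° and 36.748′; 0 + 36.748/60 = 0.612467
  S ⇒ negate
  Longitude: split at 3 digits → 125° and 59.042′; 125 + 59.042/60 = 125.984033
  hemisphere W, so the sign is −
Point 4:
  Latitude: split at 2 digits → 00° and 4.1762′; 0 + 4.1762/60 = 0.069603
  S ⇒ negate
  λ: degrees = first 3 digits = 71, minutes = 29.21124; 71 + 29.21124/60 = 71.486854
  E ⇒ keep positive
Point 5:
  Latitude: split at 2 digits → 68° and 1.5343′; 68 + 1.5343/60 = 68.025572
  N → positive
  Lon: split at 3 digits → 116° and 14.6398′; 116 + 14.6398/60 = 116.243997
  W → negative

1. 36.24085, -153.29964
2. -14.13712, -26.60660
3. -0.61247, -125.98403
4. -0.06960, 71.48685
5. 68.02557, -116.24400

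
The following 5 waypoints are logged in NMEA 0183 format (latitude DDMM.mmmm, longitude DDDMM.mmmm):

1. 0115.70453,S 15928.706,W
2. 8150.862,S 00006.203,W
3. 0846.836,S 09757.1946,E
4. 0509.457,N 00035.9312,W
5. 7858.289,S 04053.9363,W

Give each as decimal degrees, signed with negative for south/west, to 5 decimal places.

Point 1:
  Latitude: degrees = first 2 digits = 1, minutes = 15.70453; 1 + 15.70453/60 = 1.261742
  S → negative
  Lon: split at 3 digits → 159° and 28.706′; 159 + 28.706/60 = 159.478433
  W ⇒ negate
Point 2:
  Lat: degrees = first 2 digits = 81, minutes = 50.862; 81 + 50.862/60 = 81.847700
  hemisphere S, so the sign is −
  Longitude: split at 3 digits → 000° and 6.203′; 0 + 6.203/60 = 0.103383
  W → negative
Point 3:
  φ: degrees = first 2 digits = 8, minutes = 46.836; 8 + 46.836/60 = 8.780600
  hemisphere S, so the sign is −
  Longitude: split at 3 digits → 097° and 57.1946′; 97 + 57.1946/60 = 97.953243
  E → positive
Point 4:
  φ: degrees = first 2 digits = 5, minutes = 9.457; 5 + 9.457/60 = 5.157617
  N ⇒ keep positive
  Lon: degrees = first 3 digits = 0, minutes = 35.9312; 0 + 35.9312/60 = 0.598853
  hemisphere W, so the sign is −
Point 5:
  Lat: degrees = first 2 digits = 78, minutes = 58.289; 78 + 58.289/60 = 78.971483
  hemisphere S, so the sign is −
  Lon: split at 3 digits → 040° and 53.9363′; 40 + 53.9363/60 = 40.898938
  hemisphere W, so the sign is −

1. -1.26174, -159.47843
2. -81.84770, -0.10338
3. -8.78060, 97.95324
4. 5.15762, -0.59885
5. -78.97148, -40.89894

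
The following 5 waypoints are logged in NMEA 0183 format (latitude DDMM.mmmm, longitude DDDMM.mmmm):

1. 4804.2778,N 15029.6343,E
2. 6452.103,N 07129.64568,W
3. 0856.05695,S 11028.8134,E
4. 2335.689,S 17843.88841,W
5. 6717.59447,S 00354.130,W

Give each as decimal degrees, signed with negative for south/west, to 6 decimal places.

1. 48.071297, 150.493905
2. 64.868383, -71.494095
3. -8.934283, 110.480223
4. -23.594817, -178.731474
5. -67.293241, -3.902167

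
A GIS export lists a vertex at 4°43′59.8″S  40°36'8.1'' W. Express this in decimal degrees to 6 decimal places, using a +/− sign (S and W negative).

-4.733278, -40.602250

φ: 4° + 43/60 + 59.8/3600 = 4 + 0.716667 + 0.016611 = 4.7332778
S → negative
λ: 40 + 36/60 + 8.1/3600 = 40.6022500
W ⇒ negate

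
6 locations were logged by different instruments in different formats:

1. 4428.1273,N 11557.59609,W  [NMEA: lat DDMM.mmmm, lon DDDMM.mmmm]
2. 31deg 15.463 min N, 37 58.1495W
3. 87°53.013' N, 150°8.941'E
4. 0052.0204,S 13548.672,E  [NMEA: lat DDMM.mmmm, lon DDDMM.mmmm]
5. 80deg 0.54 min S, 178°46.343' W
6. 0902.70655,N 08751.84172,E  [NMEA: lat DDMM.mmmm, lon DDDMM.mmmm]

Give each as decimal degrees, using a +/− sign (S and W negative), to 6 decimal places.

Point 1:
  Latitude: split at 2 digits → 44° and 28.1273′; 44 + 28.1273/60 = 44.4687883
  N → positive
  Lon: split at 3 digits → 115° and 57.59609′; 115 + 57.59609/60 = 115.9599348
  W ⇒ negate
Point 2:
  Lat: 31 + 15.463/60 = 31.2577167
  N ⇒ keep positive
  Lon: 37 + 58.1495/60 = 37.9691583
  W → negative
Point 3:
  Lat: 53.013′ = 0.883550°; total 87.8835500
  N → positive
  Longitude: 8.941′ = 0.149017°; total 150.1490167
  E ⇒ keep positive
Point 4:
  Latitude: degrees = first 2 digits = 0, minutes = 52.0204; 0 + 52.0204/60 = 0.8670067
  S → negative
  Longitude: degrees = first 3 digits = 135, minutes = 48.672; 135 + 48.672/60 = 135.8112000
  E ⇒ keep positive
Point 5:
  Latitude: 0.54′ = 0.009000°; total 80.0090000
  hemisphere S, so the sign is −
  Longitude: 46.343′ = 0.772383°; total 178.7723833
  W ⇒ negate
Point 6:
  Latitude: split at 2 digits → 09° and 2.70655′; 9 + 2.70655/60 = 9.0451092
  N ⇒ keep positive
  λ: split at 3 digits → 087° and 51.84172′; 87 + 51.84172/60 = 87.8640287
  E ⇒ keep positive

1. 44.468788, -115.959935
2. 31.257717, -37.969158
3. 87.883550, 150.149017
4. -0.867007, 135.811200
5. -80.009000, -178.772383
6. 9.045109, 87.864029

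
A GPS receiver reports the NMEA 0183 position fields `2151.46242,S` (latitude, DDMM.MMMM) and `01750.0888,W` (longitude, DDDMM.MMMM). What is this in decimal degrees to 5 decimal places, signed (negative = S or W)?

-21.85771, -17.83481

φ: degrees = first 2 digits = 21, minutes = 51.46242; 21 + 51.46242/60 = 21.857707
S → negative
Longitude: degrees = first 3 digits = 17, minutes = 50.0888; 17 + 50.0888/60 = 17.834813
W ⇒ negate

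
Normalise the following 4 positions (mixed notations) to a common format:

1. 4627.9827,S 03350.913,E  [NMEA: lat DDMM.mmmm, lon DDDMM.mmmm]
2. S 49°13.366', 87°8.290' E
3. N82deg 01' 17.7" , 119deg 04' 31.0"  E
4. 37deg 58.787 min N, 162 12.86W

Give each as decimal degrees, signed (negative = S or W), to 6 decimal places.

1. -46.466378, 33.848550
2. -49.222767, 87.138167
3. 82.021583, 119.075278
4. 37.979783, -162.214333

Point 1:
  Latitude: split at 2 digits → 46° and 27.9827′; 46 + 27.9827/60 = 46.4663783
  S ⇒ negate
  Longitude: split at 3 digits → 033° and 50.913′; 33 + 50.913/60 = 33.8485500
  E ⇒ keep positive
Point 2:
  φ: 49 + 13.366/60 = 49.2227667
  S → negative
  Longitude: 87 + 8.29/60 = 87.1381667
  E ⇒ keep positive
Point 3:
  Latitude: 1′ + 17.7″ = 1.29500′; 82 + 1.29500/60 = 82.0215833
  N → positive
  Lon: 4′ + 31″ = 4.51667′; 119 + 4.51667/60 = 119.0752778
  E → positive
Point 4:
  Lat: 58.787′ = 0.979783°; total 37.9797833
  N → positive
  Lon: 162 + 12.86/60 = 162.2143333
  W → negative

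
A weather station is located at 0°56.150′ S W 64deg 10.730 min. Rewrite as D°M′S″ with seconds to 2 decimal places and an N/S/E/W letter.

Latitude: fractional minutes 0.15000 × 60 = 9.0000″
Longitude: 10.73000′ → 10′ and 0.73000 × 60 = 43.8000″

0°56′9.00″ S, 64°10′43.80″ W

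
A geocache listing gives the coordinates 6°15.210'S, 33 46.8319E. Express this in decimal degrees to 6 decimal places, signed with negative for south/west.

Latitude: 6 + 15.21/60 = 6.2535000
S → negative
Longitude: 46.8319′ = 0.780532°; total 33.7805317
E → positive

-6.253500, 33.780532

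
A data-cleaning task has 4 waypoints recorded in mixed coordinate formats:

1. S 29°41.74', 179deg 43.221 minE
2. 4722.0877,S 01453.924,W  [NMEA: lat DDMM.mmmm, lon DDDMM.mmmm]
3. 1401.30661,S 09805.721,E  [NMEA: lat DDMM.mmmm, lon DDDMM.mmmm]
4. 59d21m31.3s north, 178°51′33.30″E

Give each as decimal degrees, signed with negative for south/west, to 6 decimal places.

Point 1:
  Latitude: 29 + 41.74/60 = 29.6956667
  S → negative
  Lon: 179 + 43.221/60 = 179.7203500
  E ⇒ keep positive
Point 2:
  Latitude: split at 2 digits → 47° and 22.0877′; 47 + 22.0877/60 = 47.3681283
  S ⇒ negate
  Longitude: split at 3 digits → 014° and 53.924′; 14 + 53.924/60 = 14.8987333
  W ⇒ negate
Point 3:
  Lat: degrees = first 2 digits = 14, minutes = 1.30661; 14 + 1.30661/60 = 14.0217768
  S ⇒ negate
  λ: degrees = first 3 digits = 98, minutes = 5.721; 98 + 5.721/60 = 98.0953500
  E ⇒ keep positive
Point 4:
  Latitude: 59 + 21/60 + 31.3/3600 = 59.3586944
  N → positive
  λ: 51′ + 33.3″ = 51.55500′; 178 + 51.55500/60 = 178.8592500
  E ⇒ keep positive

1. -29.695667, 179.720350
2. -47.368128, -14.898733
3. -14.021777, 98.095350
4. 59.358694, 178.859250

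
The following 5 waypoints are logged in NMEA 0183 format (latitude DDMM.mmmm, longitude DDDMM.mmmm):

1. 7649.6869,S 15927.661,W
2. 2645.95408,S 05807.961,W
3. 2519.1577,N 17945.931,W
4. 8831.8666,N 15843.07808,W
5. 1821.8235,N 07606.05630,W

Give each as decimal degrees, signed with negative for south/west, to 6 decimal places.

1. -76.828115, -159.461017
2. -26.765901, -58.132683
3. 25.319295, -179.765517
4. 88.531110, -158.717968
5. 18.363725, -76.100938

Point 1:
  φ: degrees = first 2 digits = 76, minutes = 49.6869; 76 + 49.6869/60 = 76.8281150
  S ⇒ negate
  Longitude: degrees = first 3 digits = 159, minutes = 27.661; 159 + 27.661/60 = 159.4610167
  W ⇒ negate
Point 2:
  Lat: split at 2 digits → 26° and 45.95408′; 26 + 45.95408/60 = 26.7659013
  hemisphere S, so the sign is −
  Longitude: degrees = first 3 digits = 58, minutes = 7.961; 58 + 7.961/60 = 58.1326833
  W → negative
Point 3:
  Latitude: degrees = first 2 digits = 25, minutes = 19.1577; 25 + 19.1577/60 = 25.3192950
  N ⇒ keep positive
  Lon: degrees = first 3 digits = 179, minutes = 45.931; 179 + 45.931/60 = 179.7655167
  W ⇒ negate
Point 4:
  Latitude: split at 2 digits → 88° and 31.8666′; 88 + 31.8666/60 = 88.5311100
  N → positive
  λ: degrees = first 3 digits = 158, minutes = 43.07808; 158 + 43.07808/60 = 158.7179680
  W → negative
Point 5:
  φ: degrees = first 2 digits = 18, minutes = 21.8235; 18 + 21.8235/60 = 18.3637250
  N → positive
  Lon: degrees = first 3 digits = 76, minutes = 6.0563; 76 + 6.0563/60 = 76.1009383
  W ⇒ negate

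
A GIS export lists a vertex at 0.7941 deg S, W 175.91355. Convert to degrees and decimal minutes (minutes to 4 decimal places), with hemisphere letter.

0° 47.6460′ S, 175° 54.8130′ W

Latitude: fractional part 0.794100 → 47.646000 minutes
Longitude: fractional part 0.913550 → 54.813000 minutes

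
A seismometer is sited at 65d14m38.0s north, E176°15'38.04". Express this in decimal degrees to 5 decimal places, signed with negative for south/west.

Lat: 65° + 14/60 + 38/3600 = 65 + 0.233333 + 0.010556 = 65.243889
N ⇒ keep positive
Longitude: 176° + 15/60 + 38.04/3600 = 176 + 0.250000 + 0.010567 = 176.260567
E ⇒ keep positive

65.24389, 176.26057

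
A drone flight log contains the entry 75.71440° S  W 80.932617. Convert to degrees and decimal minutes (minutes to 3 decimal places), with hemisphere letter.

75° 42.864′ S, 80° 55.957′ W

φ: fractional part 0.714400 → 42.86400 minutes
Lon: minutes = (80.932617 − 80) × 60 = 55.95702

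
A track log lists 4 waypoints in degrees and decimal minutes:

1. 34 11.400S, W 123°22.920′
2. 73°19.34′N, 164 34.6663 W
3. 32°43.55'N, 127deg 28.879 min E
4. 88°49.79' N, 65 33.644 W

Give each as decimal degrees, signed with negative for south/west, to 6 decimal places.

Point 1:
  φ: 11.4′ = 0.190000°; total 34.1900000
  hemisphere S, so the sign is −
  Longitude: 22.92′ = 0.382000°; total 123.3820000
  hemisphere W, so the sign is −
Point 2:
  Lat: 19.34′ = 0.322333°; total 73.3223333
  N → positive
  Lon: 34.6663′ = 0.577772°; total 164.5777717
  hemisphere W, so the sign is −
Point 3:
  φ: 43.55′ = 0.725833°; total 32.7258333
  N → positive
  Longitude: 127 + 28.879/60 = 127.4813167
  E ⇒ keep positive
Point 4:
  Latitude: 49.79′ = 0.829833°; total 88.8298333
  N ⇒ keep positive
  λ: 33.644′ = 0.560733°; total 65.5607333
  W ⇒ negate

1. -34.190000, -123.382000
2. 73.322333, -164.577772
3. 32.725833, 127.481317
4. 88.829833, -65.560733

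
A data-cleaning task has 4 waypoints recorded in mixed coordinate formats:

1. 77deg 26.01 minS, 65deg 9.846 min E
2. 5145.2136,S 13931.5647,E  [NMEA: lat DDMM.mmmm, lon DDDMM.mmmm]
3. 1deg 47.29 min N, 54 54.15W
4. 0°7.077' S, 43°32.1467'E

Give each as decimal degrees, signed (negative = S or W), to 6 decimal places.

1. -77.433500, 65.164100
2. -51.753560, 139.526078
3. 1.788167, -54.902500
4. -0.117950, 43.535778

Point 1:
  Lat: 77 + 26.01/60 = 77.4335000
  S → negative
  Lon: 9.846′ = 0.164100°; total 65.1641000
  E → positive
Point 2:
  φ: split at 2 digits → 51° and 45.2136′; 51 + 45.2136/60 = 51.7535600
  hemisphere S, so the sign is −
  Lon: split at 3 digits → 139° and 31.5647′; 139 + 31.5647/60 = 139.5260783
  E → positive
Point 3:
  Latitude: 1 + 47.29/60 = 1.7881667
  N → positive
  Lon: 54 + 54.15/60 = 54.9025000
  hemisphere W, so the sign is −
Point 4:
  Latitude: 7.077′ = 0.117950°; total 0.1179500
  hemisphere S, so the sign is −
  Longitude: 32.1467′ = 0.535778°; total 43.5357783
  E ⇒ keep positive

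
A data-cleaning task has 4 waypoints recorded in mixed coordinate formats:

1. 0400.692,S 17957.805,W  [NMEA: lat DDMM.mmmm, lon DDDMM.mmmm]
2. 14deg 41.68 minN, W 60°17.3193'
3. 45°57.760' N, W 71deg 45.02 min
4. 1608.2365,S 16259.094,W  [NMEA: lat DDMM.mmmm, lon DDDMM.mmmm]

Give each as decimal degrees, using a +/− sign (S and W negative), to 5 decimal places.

Point 1:
  φ: split at 2 digits → 04° and 0.692′; 4 + 0.692/60 = 4.011533
  S ⇒ negate
  λ: degrees = first 3 digits = 179, minutes = 57.805; 179 + 57.805/60 = 179.963417
  hemisphere W, so the sign is −
Point 2:
  φ: 41.68′ = 0.694667°; total 14.694667
  N → positive
  Lon: 60 + 17.3193/60 = 60.288655
  hemisphere W, so the sign is −
Point 3:
  Latitude: 45 + 57.76/60 = 45.962667
  N → positive
  λ: 45.02′ = 0.750333°; total 71.750333
  W ⇒ negate
Point 4:
  φ: split at 2 digits → 16° and 8.2365′; 16 + 8.2365/60 = 16.137275
  S → negative
  Lon: degrees = first 3 digits = 162, minutes = 59.094; 162 + 59.094/60 = 162.984900
  W → negative

1. -4.01153, -179.96342
2. 14.69467, -60.28866
3. 45.96267, -71.75033
4. -16.13728, -162.98490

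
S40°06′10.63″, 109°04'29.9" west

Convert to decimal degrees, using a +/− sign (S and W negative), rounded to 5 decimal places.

φ: 40 + 6/60 + 10.63/3600 = 40.102953
S → negative
Lon: 4′ + 29.9″ = 4.49833′; 109 + 4.49833/60 = 109.074972
hemisphere W, so the sign is −

-40.10295, -109.07497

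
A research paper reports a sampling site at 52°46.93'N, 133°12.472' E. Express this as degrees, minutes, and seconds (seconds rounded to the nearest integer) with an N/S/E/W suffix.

52°46′56″ N, 133°12′28″ E

φ: fractional minutes 0.93000 × 60 = 55.80″
Lon: 12.47200′ → 12′ and 0.47200 × 60 = 28.32″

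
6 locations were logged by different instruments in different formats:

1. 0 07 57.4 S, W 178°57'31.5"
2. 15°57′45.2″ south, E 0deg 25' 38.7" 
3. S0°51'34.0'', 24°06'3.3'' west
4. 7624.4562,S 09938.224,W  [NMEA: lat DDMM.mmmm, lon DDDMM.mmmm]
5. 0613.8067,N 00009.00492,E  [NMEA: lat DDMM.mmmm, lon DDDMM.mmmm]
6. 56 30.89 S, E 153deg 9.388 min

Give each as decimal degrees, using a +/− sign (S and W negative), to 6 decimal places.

Point 1:
  φ: 0 + 7/60 + 57.4/3600 = 0.1326111
  S → negative
  Lon: 57′ + 31.5″ = 57.52500′; 178 + 57.52500/60 = 178.9587500
  W → negative
Point 2:
  Lat: 57′ + 45.2″ = 57.75333′; 15 + 57.75333/60 = 15.9625556
  S → negative
  Lon: 0° + 25/60 + 38.7/3600 = 0 + 0.416667 + 0.010750 = 0.4274167
  E ⇒ keep positive
Point 3:
  φ: 0 + 51/60 + 34/3600 = 0.8594444
  S ⇒ negate
  λ: 24° + 6/60 + 3.3/3600 = 24 + 0.100000 + 0.000917 = 24.1009167
  W → negative
Point 4:
  Latitude: split at 2 digits → 76° and 24.4562′; 76 + 24.4562/60 = 76.4076033
  hemisphere S, so the sign is −
  Longitude: degrees = first 3 digits = 99, minutes = 38.224; 99 + 38.224/60 = 99.6370667
  hemisphere W, so the sign is −
Point 5:
  Lat: degrees = first 2 digits = 6, minutes = 13.8067; 6 + 13.8067/60 = 6.2301117
  N ⇒ keep positive
  Longitude: degrees = first 3 digits = 0, minutes = 9.00492; 0 + 9.00492/60 = 0.1500820
  E ⇒ keep positive
Point 6:
  Lat: 30.89′ = 0.514833°; total 56.5148333
  S → negative
  Lon: 9.388′ = 0.156467°; total 153.1564667
  E → positive

1. -0.132611, -178.958750
2. -15.962556, 0.427417
3. -0.859444, -24.100917
4. -76.407603, -99.637067
5. 6.230112, 0.150082
6. -56.514833, 153.156467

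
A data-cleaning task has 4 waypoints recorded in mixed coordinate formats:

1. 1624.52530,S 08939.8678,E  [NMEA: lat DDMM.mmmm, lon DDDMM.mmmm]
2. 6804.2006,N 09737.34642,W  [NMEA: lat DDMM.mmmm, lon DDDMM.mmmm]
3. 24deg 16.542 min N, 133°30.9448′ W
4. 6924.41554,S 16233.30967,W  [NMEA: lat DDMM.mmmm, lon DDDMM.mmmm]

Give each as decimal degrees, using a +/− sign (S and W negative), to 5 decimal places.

1. -16.40876, 89.66446
2. 68.07001, -97.62244
3. 24.27570, -133.51575
4. -69.40693, -162.55516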